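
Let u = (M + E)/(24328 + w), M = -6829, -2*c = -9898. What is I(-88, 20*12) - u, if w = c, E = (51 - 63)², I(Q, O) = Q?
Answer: -2569691/29277 ≈ -87.772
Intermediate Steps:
c = 4949 (c = -½*(-9898) = 4949)
E = 144 (E = (-12)² = 144)
w = 4949
u = -6685/29277 (u = (-6829 + 144)/(24328 + 4949) = -6685/29277 ≈ -0.22834)
I(-88, 20*12) - u = -88 - 1*(-6685/29277) = -88 + 6685/29277 = -2569691/29277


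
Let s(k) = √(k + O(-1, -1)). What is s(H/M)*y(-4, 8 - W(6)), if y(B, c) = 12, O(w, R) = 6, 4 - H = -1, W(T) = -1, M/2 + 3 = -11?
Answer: 6*√1141/7 ≈ 28.953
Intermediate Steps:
M = -28 (M = -6 + 2*(-11) = -6 - 22 = -28)
H = 5 (H = 4 - 1*(-1) = 4 + 1 = 5)
s(k) = √(6 + k) (s(k) = √(k + 6) = √(6 + k))
s(H/M)*y(-4, 8 - W(6)) = √(6 + 5/(-28))*12 = √(6 + 5*(-1/28))*12 = √(6 - 5/28)*12 = √(163/28)*12 = (√1141/14)*12 = 6*√1141/7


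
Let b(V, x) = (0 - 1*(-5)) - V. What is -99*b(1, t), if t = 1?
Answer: -396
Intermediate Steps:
b(V, x) = 5 - V (b(V, x) = (0 + 5) - V = 5 - V)
-99*b(1, t) = -99*(5 - 1*1) = -99*(5 - 1) = -99*4 = -396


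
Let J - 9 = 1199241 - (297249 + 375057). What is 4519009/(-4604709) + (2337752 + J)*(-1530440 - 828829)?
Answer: -31121333142327076825/4604709 ≈ -6.7586e+12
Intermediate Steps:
J = 526944 (J = 9 + (1199241 - (297249 + 375057)) = 9 + (1199241 - 1*672306) = 9 + (1199241 - 672306) = 9 + 526935 = 526944)
4519009/(-4604709) + (2337752 + J)*(-1530440 - 828829) = 4519009/(-4604709) + (2337752 + 526944)*(-1530440 - 828829) = 4519009*(-1/4604709) + 2864696*(-2359269) = -4519009/4604709 - 6758588467224 = -31121333142327076825/4604709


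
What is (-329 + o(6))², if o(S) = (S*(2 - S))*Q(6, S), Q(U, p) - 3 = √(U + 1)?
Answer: 164833 + 19248*√7 ≈ 2.1576e+5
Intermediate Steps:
Q(U, p) = 3 + √(1 + U) (Q(U, p) = 3 + √(U + 1) = 3 + √(1 + U))
o(S) = S*(2 - S)*(3 + √7) (o(S) = (S*(2 - S))*(3 + √(1 + 6)) = (S*(2 - S))*(3 + √7) = S*(2 - S)*(3 + √7))
(-329 + o(6))² = (-329 - 1*6*(-2 + 6)*(3 + √7))² = (-329 - 1*6*4*(3 + √7))² = (-329 + (-72 - 24*√7))² = (-401 - 24*√7)²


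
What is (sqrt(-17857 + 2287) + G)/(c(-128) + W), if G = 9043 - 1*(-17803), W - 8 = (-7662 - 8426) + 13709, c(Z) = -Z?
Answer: -26846/2243 - 3*I*sqrt(1730)/2243 ≈ -11.969 - 0.055631*I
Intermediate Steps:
W = -2371 (W = 8 + ((-7662 - 8426) + 13709) = 8 + (-16088 + 13709) = 8 - 2379 = -2371)
G = 26846 (G = 9043 + 17803 = 26846)
(sqrt(-17857 + 2287) + G)/(c(-128) + W) = (sqrt(-17857 + 2287) + 26846)/(-1*(-128) - 2371) = (sqrt(-15570) + 26846)/(128 - 2371) = (3*I*sqrt(1730) + 26846)/(-2243) = (26846 + 3*I*sqrt(1730))*(-1/2243) = -26846/2243 - 3*I*sqrt(1730)/2243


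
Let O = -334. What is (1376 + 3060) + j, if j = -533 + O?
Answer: 3569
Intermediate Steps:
j = -867 (j = -533 - 334 = -867)
(1376 + 3060) + j = (1376 + 3060) - 867 = 4436 - 867 = 3569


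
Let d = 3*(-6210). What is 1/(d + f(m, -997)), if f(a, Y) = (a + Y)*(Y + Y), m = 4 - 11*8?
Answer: 1/2136884 ≈ 4.6797e-7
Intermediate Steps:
m = -84 (m = 4 - 88 = -84)
f(a, Y) = 2*Y*(Y + a) (f(a, Y) = (Y + a)*(2*Y) = 2*Y*(Y + a))
d = -18630
1/(d + f(m, -997)) = 1/(-18630 + 2*(-997)*(-997 - 84)) = 1/(-18630 + 2*(-997)*(-1081)) = 1/(-18630 + 2155514) = 1/2136884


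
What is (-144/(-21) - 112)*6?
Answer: -4416/7 ≈ -630.86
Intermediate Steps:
(-144/(-21) - 112)*6 = (-144*(-1/21) - 112)*6 = (48/7 - 112)*6 = -736/7*6 = -4416/7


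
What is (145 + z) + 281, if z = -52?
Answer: 374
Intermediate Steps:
(145 + z) + 281 = (145 - 52) + 281 = 93 + 281 = 374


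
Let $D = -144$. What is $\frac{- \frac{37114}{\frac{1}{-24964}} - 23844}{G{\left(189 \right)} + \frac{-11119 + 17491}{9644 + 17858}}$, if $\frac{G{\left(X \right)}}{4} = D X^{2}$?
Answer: $- \frac{6370082352526}{141465446055} \approx -45.029$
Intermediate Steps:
$G{\left(X \right)} = - 576 X^{2}$ ($G{\left(X \right)} = 4 \left(- 144 X^{2}\right) = - 576 X^{2}$)
$\frac{- \frac{37114}{\frac{1}{-24964}} - 23844}{G{\left(189 \right)} + \frac{-11119 + 17491}{9644 + 17858}} = \frac{- \frac{37114}{\frac{1}{-24964}} - 23844}{- 576 \cdot 189^{2} + \frac{-11119 + 17491}{9644 + 17858}} = \frac{- \frac{37114}{- \frac{1}{24964}} - 23844}{\left(-576\right) 35721 + \frac{6372}{27502}} = \frac{\left(-37114\right) \left(-24964\right) - 23844}{-20575296 + 6372 \cdot \frac{1}{27502}} = \frac{926513896 - 23844}{-20575296 + \frac{3186}{13751}} = \frac{926490052}{- \frac{282930892110}{13751}} = 926490052 \left(- \frac{13751}{282930892110}\right) = - \frac{6370082352526}{141465446055}$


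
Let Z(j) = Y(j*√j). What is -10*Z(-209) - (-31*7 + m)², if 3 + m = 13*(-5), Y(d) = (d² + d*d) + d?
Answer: 182505355 + 2090*I*√209 ≈ 1.8251e+8 + 30215.0*I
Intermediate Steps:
Y(d) = d + 2*d² (Y(d) = (d² + d²) + d = 2*d² + d = d + 2*d²)
m = -68 (m = -3 + 13*(-5) = -3 - 65 = -68)
Z(j) = j^(3/2)*(1 + 2*j^(3/2)) (Z(j) = (j*√j)*(1 + 2*(j*√j)) = j^(3/2)*(1 + 2*j^(3/2)))
-10*Z(-209) - (-31*7 + m)² = -10*((-209)^(3/2) + 2*(-209)³) - (-31*7 - 68)² = -10*(-209*I*√209 + 2*(-9129329)) - (-217 - 68)² = -10*(-209*I*√209 - 18258658) - 1*(-285)² = -10*(-18258658 - 209*I*√209) - 1*81225 = (182586580 + 2090*I*√209) - 81225 = 182505355 + 2090*I*√209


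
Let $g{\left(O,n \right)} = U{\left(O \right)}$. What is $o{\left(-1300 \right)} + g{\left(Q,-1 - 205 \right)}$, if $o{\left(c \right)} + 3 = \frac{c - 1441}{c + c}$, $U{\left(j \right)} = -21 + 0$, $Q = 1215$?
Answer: $- \frac{59659}{2600} \approx -22.946$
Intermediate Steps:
$U{\left(j \right)} = -21$
$g{\left(O,n \right)} = -21$
$o{\left(c \right)} = -3 + \frac{-1441 + c}{2 c}$ ($o{\left(c \right)} = -3 + \frac{c - 1441}{c + c} = -3 + \frac{-1441 + c}{2 c}$)
$o{\left(-1300 \right)} + g{\left(Q,-1 - 205 \right)} = \frac{-1441 - -6500}{2 \left(-1300\right)} - 21 = \frac{1}{2} \left(- \frac{1}{1300}\right) \left(-1441 + 6500\right) - 21 = \frac{1}{2} \left(- \frac{1}{1300}\right) 5059 - 21 = - \frac{5059}{2600} - 21 = - \frac{59659}{2600}$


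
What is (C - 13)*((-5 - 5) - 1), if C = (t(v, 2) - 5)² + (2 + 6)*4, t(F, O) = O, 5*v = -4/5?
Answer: -308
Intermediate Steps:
v = -4/25 (v = (-4/5)/5 = (-4*⅕)/5 = (⅕)*(-⅘) = -4/25 ≈ -0.16000)
C = 41 (C = (2 - 5)² + (2 + 6)*4 = (-3)² + 8*4 = 9 + 32 = 41)
(C - 13)*((-5 - 5) - 1) = (41 - 13)*((-5 - 5) - 1) = 28*(-10 - 1) = 28*(-11) = -308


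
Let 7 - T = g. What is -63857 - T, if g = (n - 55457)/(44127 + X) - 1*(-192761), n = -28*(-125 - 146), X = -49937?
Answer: 748939439/5810 ≈ 1.2891e+5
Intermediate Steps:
n = 7588 (n = -28*(-271) = 7588)
g = 1119989279/5810 (g = (7588 - 55457)/(44127 - 49937) - 1*(-192761) = -47869/(-5810) + 192761 = -47869*(-1/5810) + 192761 = 47869/5810 + 192761 = 1119989279/5810 ≈ 1.9277e+5)
T = -1119948609/5810 (T = 7 - 1*1119989279/5810 = 7 - 1119989279/5810 = -1119948609/5810 ≈ -1.9276e+5)
-63857 - T = -63857 - 1*(-1119948609/5810) = -63857 + 1119948609/5810 = 748939439/5810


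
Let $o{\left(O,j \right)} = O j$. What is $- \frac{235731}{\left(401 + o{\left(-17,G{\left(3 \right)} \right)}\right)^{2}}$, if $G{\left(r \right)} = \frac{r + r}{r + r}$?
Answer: $- \frac{78577}{49152} \approx -1.5987$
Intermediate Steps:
$G{\left(r \right)} = 1$ ($G{\left(r \right)} = \frac{2 r}{2 r} = 2 r \frac{1}{2 r} = 1$)
$- \frac{235731}{\left(401 + o{\left(-17,G{\left(3 \right)} \right)}\right)^{2}} = - \frac{235731}{\left(401 - 17\right)^{2}} = - \frac{235731}{384^{2}} = - \frac{235731}{147456} = \left(-235731\right) \frac{1}{147456} = - \frac{78577}{49152}$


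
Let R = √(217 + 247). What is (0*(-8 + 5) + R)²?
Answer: 464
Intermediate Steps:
R = 4*√29 (R = √464 = 4*√29 ≈ 21.541)
(0*(-8 + 5) + R)² = (0*(-8 + 5) + 4*√29)² = (0*(-3) + 4*√29)² = (0 + 4*√29)² = (4*√29)² = 464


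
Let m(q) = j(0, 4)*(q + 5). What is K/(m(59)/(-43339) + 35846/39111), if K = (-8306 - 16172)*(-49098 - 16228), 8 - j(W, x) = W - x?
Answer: 1355220017403504906/761746273 ≈ 1.7791e+9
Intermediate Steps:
j(W, x) = 8 + x - W (j(W, x) = 8 - (W - x) = 8 + (x - W) = 8 + x - W)
m(q) = 60 + 12*q (m(q) = (8 + 4 - 1*0)*(q + 5) = (8 + 4 + 0)*(5 + q) = 12*(5 + q) = 60 + 12*q)
K = 1599049828 (K = -24478*(-65326) = 1599049828)
K/(m(59)/(-43339) + 35846/39111) = 1599049828/((60 + 12*59)/(-43339) + 35846/39111) = 1599049828/((60 + 708)*(-1/43339) + 35846*(1/39111)) = 1599049828/(768*(-1/43339) + 35846/39111) = 1599049828/(-768/43339 + 35846/39111) = 1599049828/(1523492546/1695031629) = 1599049828*(1695031629/1523492546) = 1355220017403504906/761746273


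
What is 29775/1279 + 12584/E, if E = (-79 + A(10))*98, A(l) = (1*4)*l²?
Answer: 476378443/20117391 ≈ 23.680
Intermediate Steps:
A(l) = 4*l²
E = 31458 (E = (-79 + 4*10²)*98 = (-79 + 4*100)*98 = (-79 + 400)*98 = 321*98 = 31458)
29775/1279 + 12584/E = 29775/1279 + 12584/31458 = 29775*(1/1279) + 12584*(1/31458) = 29775/1279 + 6292/15729 = 476378443/20117391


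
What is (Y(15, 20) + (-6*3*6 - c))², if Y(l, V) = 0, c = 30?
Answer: 19044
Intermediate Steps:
(Y(15, 20) + (-6*3*6 - c))² = (0 + (-6*3*6 - 1*30))² = (0 + (-18*6 - 30))² = (0 + (-108 - 30))² = (0 - 138)² = (-138)² = 19044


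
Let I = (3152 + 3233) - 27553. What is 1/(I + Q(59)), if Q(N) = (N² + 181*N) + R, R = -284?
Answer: -1/7292 ≈ -0.00013714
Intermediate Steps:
Q(N) = -284 + N² + 181*N (Q(N) = (N² + 181*N) - 284 = -284 + N² + 181*N)
I = -21168 (I = 6385 - 27553 = -21168)
1/(I + Q(59)) = 1/(-21168 + (-284 + 59² + 181*59)) = 1/(-21168 + (-284 + 3481 + 10679)) = 1/(-21168 + 13876) = 1/(-7292) = -1/7292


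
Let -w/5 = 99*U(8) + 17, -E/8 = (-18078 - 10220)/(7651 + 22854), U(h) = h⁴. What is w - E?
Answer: -61852316909/30505 ≈ -2.0276e+6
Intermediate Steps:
E = 226384/30505 (E = -8*(-18078 - 10220)/(7651 + 22854) = -(-226384)/30505 = -8*(-28298/30505) = 226384/30505 ≈ 7.4212)
w = -2027605 (w = -5*(99*8⁴ + 17) = -5*(99*4096 + 17) = -5*(405504 + 17) = -5*405521 = -2027605)
w - E = -2027605 - 1*226384/30505 = -2027605 - 226384/30505 = -61852316909/30505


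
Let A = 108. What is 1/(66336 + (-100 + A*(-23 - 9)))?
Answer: 1/62780 ≈ 1.5929e-5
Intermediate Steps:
1/(66336 + (-100 + A*(-23 - 9))) = 1/(66336 + (-100 + 108*(-23 - 9))) = 1/(66336 + (-100 + 108*(-32))) = 1/(66336 + (-100 - 3456)) = 1/(66336 - 3556) = 1/62780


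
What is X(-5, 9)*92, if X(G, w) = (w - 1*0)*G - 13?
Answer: -5336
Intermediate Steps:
X(G, w) = -13 + G*w (X(G, w) = (w + 0)*G - 13 = w*G - 13 = G*w - 13 = -13 + G*w)
X(-5, 9)*92 = (-13 - 5*9)*92 = (-13 - 45)*92 = -58*92 = -5336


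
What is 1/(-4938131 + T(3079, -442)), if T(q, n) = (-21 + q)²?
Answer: 1/4413233 ≈ 2.2659e-7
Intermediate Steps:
1/(-4938131 + T(3079, -442)) = 1/(-4938131 + (-21 + 3079)²) = 1/(-4938131 + 3058²) = 1/(-4938131 + 9351364) = 1/4413233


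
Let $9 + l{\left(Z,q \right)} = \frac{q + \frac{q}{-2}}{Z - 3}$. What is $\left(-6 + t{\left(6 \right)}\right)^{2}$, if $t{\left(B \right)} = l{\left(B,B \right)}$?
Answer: $196$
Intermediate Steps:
$l{\left(Z,q \right)} = -9 + \frac{q}{2 \left(-3 + Z\right)}$ ($l{\left(Z,q \right)} = -9 + \frac{q + \frac{q}{-2}}{Z - 3} = -9 + \frac{q + q \left(- \frac{1}{2}\right)}{-3 + Z} = -9 + \frac{q - \frac{q}{2}}{-3 + Z} = -9 + \frac{\frac{1}{2} q}{-3 + Z} = -9 + \frac{q}{2 \left(-3 + Z\right)}$)
$t{\left(B \right)} = \frac{54 - 17 B}{2 \left(-3 + B\right)}$ ($t{\left(B \right)} = \frac{54 + B - 18 B}{2 \left(-3 + B\right)} = \frac{54 - 17 B}{2 \left(-3 + B\right)}$)
$\left(-6 + t{\left(6 \right)}\right)^{2} = \left(-6 + \frac{54 - 102}{2 \left(-3 + 6\right)}\right)^{2} = \left(-6 + \frac{54 - 102}{2 \cdot 3}\right)^{2} = \left(-6 + \frac{1}{2} \cdot \frac{1}{3} \left(-48\right)\right)^{2} = \left(-6 - 8\right)^{2} = \left(-14\right)^{2} = 196$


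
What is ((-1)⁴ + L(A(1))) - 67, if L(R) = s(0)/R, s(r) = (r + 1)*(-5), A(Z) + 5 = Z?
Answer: -259/4 ≈ -64.750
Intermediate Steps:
A(Z) = -5 + Z
s(r) = -5 - 5*r (s(r) = (1 + r)*(-5) = -5 - 5*r)
L(R) = -5/R (L(R) = (-5 - 5*0)/R = (-5 + 0)/R = -5/R)
((-1)⁴ + L(A(1))) - 67 = ((-1)⁴ - 5/(-5 + 1)) - 67 = (1 - 5/(-4)) - 67 = (1 - 5*(-¼)) - 67 = (1 + 5/4) - 67 = 9/4 - 67 = -259/4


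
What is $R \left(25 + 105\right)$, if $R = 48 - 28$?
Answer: $2600$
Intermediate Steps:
$R = 20$ ($R = 48 - 28 = 20$)
$R \left(25 + 105\right) = 20 \left(25 + 105\right) = 20 \cdot 130 = 2600$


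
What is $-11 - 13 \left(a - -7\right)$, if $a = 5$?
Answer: $-167$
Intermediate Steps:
$-11 - 13 \left(a - -7\right) = -11 - 13 \left(5 - -7\right) = -11 - 13 \left(5 + 7\right) = -11 - 156 = -167$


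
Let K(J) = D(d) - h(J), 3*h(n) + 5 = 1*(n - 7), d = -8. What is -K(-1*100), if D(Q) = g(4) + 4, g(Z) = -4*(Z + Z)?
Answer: -28/3 ≈ -9.3333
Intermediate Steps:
h(n) = -4 + n/3 (h(n) = -5/3 + (1*(n - 7))/3 = -5/3 + (1*(-7 + n))/3 = -5/3 + (-7 + n)/3 = -5/3 + (-7/3 + n/3) = -4 + n/3)
g(Z) = -8*Z
D(Q) = -28 (D(Q) = -8*4 + 4 = -32 + 4 = -28)
K(J) = -24 - J/3 (K(J) = -28 - (-4 + J/3) = -28 + (4 - J/3) = -24 - J/3)
-K(-1*100) = -(-24 - (-1)*100/3) = -(-24 - ⅓*(-100)) = -(-24 + 100/3) = -1*28/3 = -28/3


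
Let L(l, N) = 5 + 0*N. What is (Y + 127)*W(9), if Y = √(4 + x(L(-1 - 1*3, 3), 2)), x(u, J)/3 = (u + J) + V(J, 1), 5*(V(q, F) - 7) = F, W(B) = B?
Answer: 1143 + 9*√1165/5 ≈ 1204.4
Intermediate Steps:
L(l, N) = 5 (L(l, N) = 5 + 0 = 5)
V(q, F) = 7 + F/5
x(u, J) = 108/5 + 3*J + 3*u (x(u, J) = 3*((u + J) + (7 + (⅕)*1)) = 3*((J + u) + (7 + ⅕)) = 3*((J + u) + 36/5) = 3*(36/5 + J + u) = 108/5 + 3*J + 3*u)
Y = √1165/5 (Y = √(4 + (108/5 + 3*2 + 3*5)) = √(4 + (108/5 + 6 + 15)) = √(4 + 213/5) = √(233/5) = √1165/5 ≈ 6.8264)
(Y + 127)*W(9) = (√1165/5 + 127)*9 = (127 + √1165/5)*9 = 1143 + 9*√1165/5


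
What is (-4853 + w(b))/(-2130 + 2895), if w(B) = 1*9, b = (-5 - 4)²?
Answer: -4844/765 ≈ -6.3320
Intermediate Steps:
b = 81 (b = (-9)² = 81)
w(B) = 9
(-4853 + w(b))/(-2130 + 2895) = (-4853 + 9)/(-2130 + 2895) = -4844/765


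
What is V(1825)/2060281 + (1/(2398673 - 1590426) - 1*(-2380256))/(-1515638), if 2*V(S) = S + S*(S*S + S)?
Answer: 1860560873066531569751/1261932276469835333 ≈ 1474.4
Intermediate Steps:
V(S) = S/2 + S*(S + S**2)/2 (V(S) = (S + S*(S*S + S))/2 = (S + S*(S**2 + S))/2 = (S + S*(S + S**2))/2 = S/2 + S*(S + S**2)/2)
V(1825)/2060281 + (1/(2398673 - 1590426) - 1*(-2380256))/(-1515638) = ((1/2)*1825*(1 + 1825 + 1825**2))/2060281 + (1/(2398673 - 1590426) - 1*(-2380256))/(-1515638) = ((1/2)*1825*(1 + 1825 + 3330625))*(1/2060281) + (1/808247 + 2380256)*(-1/1515638) = ((1/2)*1825*3332451)*(1/2060281) + (1/808247 + 2380256)*(-1/1515638) = (6081723075/2)*(1/2060281) + (1923834771233/808247)*(-1/1515638) = 6081723075/4120562 - 1923834771233/1225009866586 = 1860560873066531569751/1261932276469835333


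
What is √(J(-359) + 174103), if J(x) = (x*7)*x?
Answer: √1076270 ≈ 1037.4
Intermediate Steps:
J(x) = 7*x² (J(x) = (7*x)*x = 7*x²)
√(J(-359) + 174103) = √(7*(-359)² + 174103) = √(7*128881 + 174103) = √(902167 + 174103) = √1076270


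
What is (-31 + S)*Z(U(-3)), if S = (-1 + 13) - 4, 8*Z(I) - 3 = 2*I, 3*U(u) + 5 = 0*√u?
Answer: 23/24 ≈ 0.95833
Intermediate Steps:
U(u) = -5/3 (U(u) = -5/3 + (0*√u)/3 = -5/3 + (⅓)*0 = -5/3 + 0 = -5/3)
Z(I) = 3/8 + I/4 (Z(I) = 3/8 + (2*I)/8 = 3/8 + I/4)
S = 8 (S = 12 - 4 = 8)
(-31 + S)*Z(U(-3)) = (-31 + 8)*(3/8 + (¼)*(-5/3)) = -23*(3/8 - 5/12) = -23*(-1/24) = 23/24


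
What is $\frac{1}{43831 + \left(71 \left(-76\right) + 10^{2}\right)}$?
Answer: $\frac{1}{38535} \approx 2.595 \cdot 10^{-5}$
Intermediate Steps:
$\frac{1}{43831 + \left(71 \left(-76\right) + 10^{2}\right)} = \frac{1}{43831 + \left(-5396 + 100\right)} = \frac{1}{43831 - 5296} = \frac{1}{38535}$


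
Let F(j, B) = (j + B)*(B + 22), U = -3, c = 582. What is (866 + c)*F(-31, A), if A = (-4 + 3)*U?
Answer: -1013600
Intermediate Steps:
A = 3 (A = (-4 + 3)*(-3) = -1*(-3) = 3)
F(j, B) = (22 + B)*(B + j) (F(j, B) = (B + j)*(22 + B) = (22 + B)*(B + j))
(866 + c)*F(-31, A) = (866 + 582)*(3**2 + 22*3 + 22*(-31) + 3*(-31)) = 1448*(9 + 66 - 682 - 93) = 1448*(-700) = -1013600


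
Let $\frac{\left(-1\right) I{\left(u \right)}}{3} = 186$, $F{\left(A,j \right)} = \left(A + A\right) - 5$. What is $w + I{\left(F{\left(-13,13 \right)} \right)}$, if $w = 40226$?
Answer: $39668$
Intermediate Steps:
$F{\left(A,j \right)} = -5 + 2 A$ ($F{\left(A,j \right)} = 2 A - 5 = -5 + 2 A$)
$I{\left(u \right)} = -558$ ($I{\left(u \right)} = \left(-3\right) 186 = -558$)
$w + I{\left(F{\left(-13,13 \right)} \right)} = 40226 - 558 = 39668$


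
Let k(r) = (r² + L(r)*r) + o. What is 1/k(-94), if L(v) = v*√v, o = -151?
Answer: 8685/7414469449 - 8836*I*√94/7414469449 ≈ 1.1714e-6 - 1.1554e-5*I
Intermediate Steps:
L(v) = v^(3/2)
k(r) = -151 + r² + r^(5/2) (k(r) = (r² + r^(3/2)*r) - 151 = (r² + r^(5/2)) - 151 = -151 + r² + r^(5/2))
1/k(-94) = 1/(-151 + (-94)² + (-94)^(5/2)) = 1/(-151 + 8836 + 8836*I*√94) = 1/(8685 + 8836*I*√94)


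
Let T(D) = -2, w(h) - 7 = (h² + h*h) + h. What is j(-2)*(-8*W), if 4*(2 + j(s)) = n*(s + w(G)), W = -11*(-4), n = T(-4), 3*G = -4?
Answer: 17776/9 ≈ 1975.1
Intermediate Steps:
G = -4/3 (G = (⅓)*(-4) = -4/3 ≈ -1.3333)
w(h) = 7 + h + 2*h² (w(h) = 7 + ((h² + h*h) + h) = 7 + ((h² + h²) + h) = 7 + (2*h² + h) = 7 + (h + 2*h²) = 7 + h + 2*h²)
n = -2
W = 44
j(s) = -119/18 - s/2 (j(s) = -2 + (-2*(s + (7 - 4/3 + 2*(-4/3)²)))/4 = -2 + (-2*(s + (7 - 4/3 + 2*(16/9))))/4 = -2 + (-2*(s + (7 - 4/3 + 32/9)))/4 = -2 + (-2*(s + 83/9))/4 = -2 + (-2*(83/9 + s))/4 = -2 + (-166/9 - 2*s)/4 = -2 + (-83/18 - s/2) = -119/18 - s/2)
j(-2)*(-8*W) = (-119/18 - ½*(-2))*(-8*44) = (-119/18 + 1)*(-352) = -101/18*(-352) = 17776/9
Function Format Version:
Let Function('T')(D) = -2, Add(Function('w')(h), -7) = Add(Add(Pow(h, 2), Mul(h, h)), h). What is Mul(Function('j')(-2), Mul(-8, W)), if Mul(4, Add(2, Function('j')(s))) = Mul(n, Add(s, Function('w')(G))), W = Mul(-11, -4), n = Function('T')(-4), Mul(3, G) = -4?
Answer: Rational(17776, 9) ≈ 1975.1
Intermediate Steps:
G = Rational(-4, 3) (G = Mul(Rational(1, 3), -4) = Rational(-4, 3) ≈ -1.3333)
Function('w')(h) = Add(7, h, Mul(2, Pow(h, 2))) (Function('w')(h) = Add(7, Add(Add(Pow(h, 2), Mul(h, h)), h)) = Add(7, Add(Add(Pow(h, 2), Pow(h, 2)), h)) = Add(7, Add(Mul(2, Pow(h, 2)), h)) = Add(7, Add(h, Mul(2, Pow(h, 2)))) = Add(7, h, Mul(2, Pow(h, 2))))
n = -2
W = 44
Function('j')(s) = Add(Rational(-119, 18), Mul(Rational(-1, 2), s)) (Function('j')(s) = Add(-2, Mul(Rational(1, 4), Mul(-2, Add(s, Add(7, Rational(-4, 3), Mul(2, Pow(Rational(-4, 3), 2))))))) = Add(-2, Mul(Rational(1, 4), Mul(-2, Add(s, Add(7, Rational(-4, 3), Mul(2, Rational(16, 9))))))) = Add(-2, Mul(Rational(1, 4), Mul(-2, Add(s, Add(7, Rational(-4, 3), Rational(32, 9)))))) = Add(-2, Mul(Rational(1, 4), Mul(-2, Add(s, Rational(83, 9))))) = Add(-2, Mul(Rational(1, 4), Mul(-2, Add(Rational(83, 9), s)))) = Add(-2, Mul(Rational(1, 4), Add(Rational(-166, 9), Mul(-2, s)))) = Add(-2, Add(Rational(-83, 18), Mul(Rational(-1, 2), s))) = Add(Rational(-119, 18), Mul(Rational(-1, 2), s)))
Mul(Function('j')(-2), Mul(-8, W)) = Mul(Add(Rational(-119, 18), Mul(Rational(-1, 2), -2)), Mul(-8, 44)) = Mul(Add(Rational(-119, 18), 1), -352) = Mul(Rational(-101, 18), -352) = Rational(17776, 9)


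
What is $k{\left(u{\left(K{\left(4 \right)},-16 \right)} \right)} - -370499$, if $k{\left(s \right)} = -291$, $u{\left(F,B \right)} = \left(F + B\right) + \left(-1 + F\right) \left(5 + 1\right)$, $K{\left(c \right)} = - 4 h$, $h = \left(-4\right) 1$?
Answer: $370208$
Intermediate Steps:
$h = -4$
$K{\left(c \right)} = 16$ ($K{\left(c \right)} = \left(-4\right) \left(-4\right) = 16$)
$u{\left(F,B \right)} = -6 + B + 7 F$ ($u{\left(F,B \right)} = \left(B + F\right) + \left(-1 + F\right) 6 = \left(B + F\right) + \left(-6 + 6 F\right) = -6 + B + 7 F$)
$k{\left(u{\left(K{\left(4 \right)},-16 \right)} \right)} - -370499 = -291 - -370499 = -291 + 370499 = 370208$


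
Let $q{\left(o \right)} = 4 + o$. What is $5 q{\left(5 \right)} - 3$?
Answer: $42$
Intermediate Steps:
$5 q{\left(5 \right)} - 3 = 5 \left(4 + 5\right) - 3 = 5 \cdot 9 - 3 = 45 - 3 = 42$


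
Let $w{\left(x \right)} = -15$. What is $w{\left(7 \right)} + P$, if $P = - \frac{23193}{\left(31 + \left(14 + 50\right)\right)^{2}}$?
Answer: $- \frac{158568}{9025} \approx -17.57$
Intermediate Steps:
$P = - \frac{23193}{9025}$ ($P = - \frac{23193}{\left(31 + 64\right)^{2}} = - \frac{23193}{95^{2}} = - \frac{23193}{9025} \approx -2.5699$)
$w{\left(7 \right)} + P = -15 - \frac{23193}{9025} = - \frac{158568}{9025}$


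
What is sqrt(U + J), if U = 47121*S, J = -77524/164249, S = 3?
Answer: sqrt(3813640678343887)/164249 ≈ 375.98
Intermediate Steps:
J = -77524/164249 (J = -77524*1/164249 = -77524/164249 ≈ -0.47199)
U = 141363 (U = 47121*3 = 141363)
sqrt(U + J) = sqrt(141363 - 77524/164249) = sqrt(23218653863/164249) = sqrt(3813640678343887)/164249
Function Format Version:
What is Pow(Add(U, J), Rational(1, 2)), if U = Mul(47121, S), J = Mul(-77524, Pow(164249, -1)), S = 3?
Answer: Mul(Rational(1, 164249), Pow(3813640678343887, Rational(1, 2))) ≈ 375.98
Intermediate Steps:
J = Rational(-77524, 164249) (J = Mul(-77524, Rational(1, 164249)) = Rational(-77524, 164249) ≈ -0.47199)
U = 141363 (U = Mul(47121, 3) = 141363)
Pow(Add(U, J), Rational(1, 2)) = Pow(Add(141363, Rational(-77524, 164249)), Rational(1, 2)) = Pow(Rational(23218653863, 164249), Rational(1, 2)) = Mul(Rational(1, 164249), Pow(3813640678343887, Rational(1, 2)))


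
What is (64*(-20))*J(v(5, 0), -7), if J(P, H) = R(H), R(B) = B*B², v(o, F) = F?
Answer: 439040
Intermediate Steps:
R(B) = B³
J(P, H) = H³
(64*(-20))*J(v(5, 0), -7) = (64*(-20))*(-7)³ = -1280*(-343) = 439040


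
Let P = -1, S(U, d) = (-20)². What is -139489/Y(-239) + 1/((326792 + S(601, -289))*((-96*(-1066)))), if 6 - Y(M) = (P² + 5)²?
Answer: 778430465449733/167417602560 ≈ 4649.6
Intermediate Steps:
S(U, d) = 400
Y(M) = -30 (Y(M) = 6 - ((-1)² + 5)² = 6 - (1 + 5)² = 6 - 1*6² = 6 - 1*36 = 6 - 36 = -30)
-139489/Y(-239) + 1/((326792 + S(601, -289))*((-96*(-1066)))) = -139489/(-30) + 1/((326792 + 400)*((-96*(-1066)))) = -139489*(-1/30) + 1/(327192*102336) = 139489/30 + (1/327192)*(1/102336) = 139489/30 + 1/33483520512 = 778430465449733/167417602560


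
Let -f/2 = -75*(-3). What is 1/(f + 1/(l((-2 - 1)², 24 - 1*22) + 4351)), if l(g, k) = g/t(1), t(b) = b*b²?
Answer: -4360/1961999 ≈ -0.0022222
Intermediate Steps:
t(b) = b³
l(g, k) = g (l(g, k) = g/(1³) = g/1 = g*1 = g)
f = -450 (f = -(-150)*(-3) = -2*225 = -450)
1/(f + 1/(l((-2 - 1)², 24 - 1*22) + 4351)) = 1/(-450 + 1/((-2 - 1)² + 4351)) = 1/(-450 + 1/((-3)² + 4351)) = 1/(-450 + 1/(9 + 4351)) = 1/(-450 + 1/4360) = 1/(-1961999/4360) = -4360/1961999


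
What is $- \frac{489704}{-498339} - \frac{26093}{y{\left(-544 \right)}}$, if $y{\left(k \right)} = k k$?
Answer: $\frac{131917883417}{147476450304} \approx 0.8945$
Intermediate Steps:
$y{\left(k \right)} = k^{2}$
$- \frac{489704}{-498339} - \frac{26093}{y{\left(-544 \right)}} = - \frac{489704}{-498339} - \frac{26093}{\left(-544\right)^{2}} = \left(-489704\right) \left(- \frac{1}{498339}\right) - \frac{26093}{295936} = \frac{489704}{498339} - \frac{26093}{295936} = \frac{131917883417}{147476450304}$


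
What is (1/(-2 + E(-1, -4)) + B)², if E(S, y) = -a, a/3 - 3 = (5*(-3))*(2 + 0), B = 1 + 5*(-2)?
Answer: 504100/6241 ≈ 80.772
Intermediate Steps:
B = -9 (B = 1 - 10 = -9)
a = -81 (a = 9 + 3*((5*(-3))*(2 + 0)) = 9 + 3*(-15*2) = 9 + 3*(-30) = 9 - 90 = -81)
E(S, y) = 81 (E(S, y) = -1*(-81) = 81)
(1/(-2 + E(-1, -4)) + B)² = (1/(-2 + 81) - 9)² = (1/79 - 9)² = (-710/79)² = 504100/6241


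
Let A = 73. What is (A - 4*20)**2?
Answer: 49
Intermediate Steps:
(A - 4*20)**2 = (73 - 4*20)**2 = (73 - 80)**2 = (-7)**2 = 49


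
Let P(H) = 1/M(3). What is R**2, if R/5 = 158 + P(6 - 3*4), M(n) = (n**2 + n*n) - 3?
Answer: 5621641/9 ≈ 6.2463e+5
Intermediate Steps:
M(n) = -3 + 2*n**2 (M(n) = (n**2 + n**2) - 3 = 2*n**2 - 3 = -3 + 2*n**2)
P(H) = 1/15 (P(H) = 1/(-3 + 2*3**2) = 1/(-3 + 2*9) = 1/(-3 + 18) = 1/15)
R = 2371/3 (R = 5*(158 + 1/15) = 5*(2371/15) = 2371/3 ≈ 790.33)
R**2 = (2371/3)**2 = 5621641/9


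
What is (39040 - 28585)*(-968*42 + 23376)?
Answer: -180662400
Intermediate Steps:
(39040 - 28585)*(-968*42 + 23376) = 10455*(-40656 + 23376) = 10455*(-17280) = -180662400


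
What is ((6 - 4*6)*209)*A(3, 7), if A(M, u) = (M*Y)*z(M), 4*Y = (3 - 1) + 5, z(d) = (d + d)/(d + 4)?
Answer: -16929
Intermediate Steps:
z(d) = 2*d/(4 + d) (z(d) = (2*d)/(4 + d) = 2*d/(4 + d))
Y = 7/4 (Y = ((3 - 1) + 5)/4 = (2 + 5)/4 = (¼)*7 = 7/4 ≈ 1.7500)
A(M, u) = 7*M²/(2*(4 + M)) (A(M, u) = (M*(7/4))*(2*M/(4 + M)) = (7*M/4)*(2*M/(4 + M)) = 7*M²/(2*(4 + M)))
((6 - 4*6)*209)*A(3, 7) = ((6 - 4*6)*209)*((7/2)*3²/(4 + 3)) = ((6 - 24)*209)*((7/2)*9/7) = (-18*209)*((7/2)*9*(⅐)) = -3762*9/2 = -16929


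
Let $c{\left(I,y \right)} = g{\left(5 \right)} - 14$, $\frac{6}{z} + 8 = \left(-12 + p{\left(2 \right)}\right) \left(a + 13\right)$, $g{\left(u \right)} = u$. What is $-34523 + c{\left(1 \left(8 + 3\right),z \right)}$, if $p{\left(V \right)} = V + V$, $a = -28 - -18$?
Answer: $-34532$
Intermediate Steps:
$a = -10$ ($a = -28 + 18 = -10$)
$p{\left(V \right)} = 2 V$
$z = - \frac{3}{16}$ ($z = \frac{6}{-8 + \left(-12 + 2 \cdot 2\right) \left(-10 + 13\right)} = \frac{6}{-8 + \left(-12 + 4\right) 3} = \frac{6}{-8 - 24} = \frac{6}{-32} = 6 \left(- \frac{1}{32}\right) = - \frac{3}{16} \approx -0.1875$)
$c{\left(I,y \right)} = -9$ ($c{\left(I,y \right)} = 5 - 14 = -9$)
$-34523 + c{\left(1 \left(8 + 3\right),z \right)} = -34523 - 9 = -34532$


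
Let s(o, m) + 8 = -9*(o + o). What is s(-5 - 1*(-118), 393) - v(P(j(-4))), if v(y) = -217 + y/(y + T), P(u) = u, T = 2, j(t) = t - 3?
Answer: -9132/5 ≈ -1826.4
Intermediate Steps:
j(t) = -3 + t
s(o, m) = -8 - 18*o (s(o, m) = -8 - 9*(o + o) = -8 - 18*o)
v(y) = -217 + y/(2 + y) (v(y) = -217 + y/(y + 2) = -217 + y/(2 + y))
s(-5 - 1*(-118), 393) - v(P(j(-4))) = (-8 - 18*(-5 - 1*(-118))) - 2*(-217 - 108*(-3 - 4))/(2 + (-3 - 4)) = (-8 - 18*(-5 + 118)) - 2*(-217 - 108*(-7))/(2 - 7) = (-8 - 18*113) - 2*(-217 + 756)/(-5) = (-8 - 2034) - 2*(-1)*539/5 = -2042 - 1*(-1078/5) = -2042 + 1078/5 = -9132/5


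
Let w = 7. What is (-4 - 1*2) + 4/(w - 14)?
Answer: -46/7 ≈ -6.5714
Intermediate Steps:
(-4 - 1*2) + 4/(w - 14) = (-4 - 1*2) + 4/(7 - 14) = (-4 - 2) + 4/(-7) = -6 + 4*(-1/7) = -6 - 4/7 = -46/7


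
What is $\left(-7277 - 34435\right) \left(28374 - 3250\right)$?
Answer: $-1047972288$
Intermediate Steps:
$\left(-7277 - 34435\right) \left(28374 - 3250\right) = \left(-41712\right) 25124 = -1047972288$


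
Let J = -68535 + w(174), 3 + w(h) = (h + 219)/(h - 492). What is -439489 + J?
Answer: -53850993/106 ≈ -5.0803e+5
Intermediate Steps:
w(h) = -3 + (219 + h)/(-492 + h) (w(h) = -3 + (h + 219)/(h - 492) = -3 + (219 + h)/(-492 + h))
J = -7265159/106 (J = -68535 + (1695 - 2*174)/(-492 + 174) = -68535 + (1695 - 348)/(-318) = -68535 - 1/318*1347 = -68535 - 449/106 = -7265159/106 ≈ -68539.)
-439489 + J = -439489 - 7265159/106 = -53850993/106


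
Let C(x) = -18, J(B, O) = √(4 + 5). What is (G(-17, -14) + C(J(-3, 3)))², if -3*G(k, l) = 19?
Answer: 5329/9 ≈ 592.11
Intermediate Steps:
J(B, O) = 3 (J(B, O) = √9 = 3)
G(k, l) = -19/3 (G(k, l) = -⅓*19 = -19/3)
(G(-17, -14) + C(J(-3, 3)))² = (-19/3 - 18)² = (-73/3)² = 5329/9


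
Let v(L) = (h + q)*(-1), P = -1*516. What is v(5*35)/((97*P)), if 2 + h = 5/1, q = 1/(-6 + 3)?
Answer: 2/37539 ≈ 5.3278e-5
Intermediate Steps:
P = -516
q = -⅓ (q = 1/(-3) = -⅓ ≈ -0.33333)
h = 3 (h = -2 + 5/1 = -2 + 5*1 = -2 + 5 = 3)
v(L) = -8/3 (v(L) = (3 - ⅓)*(-1) = (8/3)*(-1) = -8/3)
v(5*35)/((97*P)) = -8/(3*(97*(-516))) = -8/3/(-50052) = -8/3*(-1/50052) = 2/37539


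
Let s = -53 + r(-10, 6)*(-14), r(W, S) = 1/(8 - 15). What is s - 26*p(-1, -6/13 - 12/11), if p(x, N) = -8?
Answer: 157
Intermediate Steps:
r(W, S) = -⅐ (r(W, S) = 1/(-7) = -⅐)
s = -51 (s = -53 - ⅐*(-14) = -53 + 2 = -51)
s - 26*p(-1, -6/13 - 12/11) = -51 - 26*(-8) = -51 + 208 = 157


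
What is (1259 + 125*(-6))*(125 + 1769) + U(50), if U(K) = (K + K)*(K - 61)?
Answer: 962946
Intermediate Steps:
U(K) = 2*K*(-61 + K) (U(K) = (2*K)*(-61 + K) = 2*K*(-61 + K))
(1259 + 125*(-6))*(125 + 1769) + U(50) = (1259 + 125*(-6))*(125 + 1769) + 2*50*(-61 + 50) = (1259 - 750)*1894 + 2*50*(-11) = 509*1894 - 1100 = 964046 - 1100 = 962946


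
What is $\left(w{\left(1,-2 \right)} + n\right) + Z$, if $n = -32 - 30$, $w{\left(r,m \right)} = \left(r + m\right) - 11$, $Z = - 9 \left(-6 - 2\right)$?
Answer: $-2$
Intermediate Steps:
$Z = 72$ ($Z = \left(-9\right) \left(-8\right) = 72$)
$w{\left(r,m \right)} = -11 + m + r$ ($w{\left(r,m \right)} = \left(m + r\right) - 11 = -11 + m + r$)
$n = -62$ ($n = -32 - 30 = -62$)
$\left(w{\left(1,-2 \right)} + n\right) + Z = \left(\left(-11 - 2 + 1\right) - 62\right) + 72 = \left(-12 - 62\right) + 72 = -74 + 72 = -2$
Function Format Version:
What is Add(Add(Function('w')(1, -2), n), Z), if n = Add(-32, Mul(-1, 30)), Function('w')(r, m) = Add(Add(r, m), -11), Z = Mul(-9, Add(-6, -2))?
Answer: -2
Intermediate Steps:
Z = 72 (Z = Mul(-9, -8) = 72)
Function('w')(r, m) = Add(-11, m, r) (Function('w')(r, m) = Add(Add(m, r), -11) = Add(-11, m, r))
n = -62 (n = Add(-32, -30) = -62)
Add(Add(Function('w')(1, -2), n), Z) = Add(Add(Add(-11, -2, 1), -62), 72) = Add(Add(-12, -62), 72) = Add(-74, 72) = -2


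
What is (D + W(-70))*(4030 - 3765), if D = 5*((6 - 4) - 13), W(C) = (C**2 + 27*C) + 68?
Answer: 801095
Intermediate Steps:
W(C) = 68 + C**2 + 27*C
D = -55 (D = 5*(2 - 13) = 5*(-11) = -55)
(D + W(-70))*(4030 - 3765) = (-55 + (68 + (-70)**2 + 27*(-70)))*(4030 - 3765) = (-55 + (68 + 4900 - 1890))*265 = (-55 + 3078)*265 = 3023*265 = 801095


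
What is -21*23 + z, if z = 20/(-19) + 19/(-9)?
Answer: -83134/171 ≈ -486.16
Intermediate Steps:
z = -541/171 (z = 20*(-1/19) + 19*(-⅑) = -20/19 - 19/9 = -541/171 ≈ -3.1637)
-21*23 + z = -21*23 - 541/171 = -483 - 541/171 = -83134/171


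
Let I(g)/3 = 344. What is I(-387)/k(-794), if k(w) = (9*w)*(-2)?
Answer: 86/1191 ≈ 0.072208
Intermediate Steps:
I(g) = 1032 (I(g) = 3*344 = 1032)
k(w) = -18*w
I(-387)/k(-794) = 1032/((-18*(-794))) = 1032/14292 = 1032*(1/14292) = 86/1191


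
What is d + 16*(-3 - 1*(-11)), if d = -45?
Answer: 83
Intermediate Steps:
d + 16*(-3 - 1*(-11)) = -45 + 16*(-3 - 1*(-11)) = -45 + 16*(-3 + 11) = -45 + 16*8 = -45 + 128 = 83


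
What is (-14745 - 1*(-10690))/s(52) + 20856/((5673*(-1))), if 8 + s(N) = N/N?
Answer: 7619341/13237 ≈ 575.61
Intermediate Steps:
s(N) = -7 (s(N) = -8 + N/N = -8 + 1 = -7)
(-14745 - 1*(-10690))/s(52) + 20856/((5673*(-1))) = (-14745 - 1*(-10690))/(-7) + 20856/((5673*(-1))) = (-14745 + 10690)*(-1/7) + 20856/(-5673) = -4055*(-1/7) + 20856*(-1/5673) = 4055/7 - 6952/1891 = 7619341/13237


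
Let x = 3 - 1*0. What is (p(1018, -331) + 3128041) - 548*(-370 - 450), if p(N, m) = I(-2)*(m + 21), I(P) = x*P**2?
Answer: 3573681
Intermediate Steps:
x = 3 (x = 3 + 0 = 3)
I(P) = 3*P**2
p(N, m) = 252 + 12*m (p(N, m) = (3*(-2)**2)*(m + 21) = (3*4)*(21 + m) = 12*(21 + m) = 252 + 12*m)
(p(1018, -331) + 3128041) - 548*(-370 - 450) = ((252 + 12*(-331)) + 3128041) - 548*(-370 - 450) = ((252 - 3972) + 3128041) - 548*(-820) = (-3720 + 3128041) + 449360 = 3124321 + 449360 = 3573681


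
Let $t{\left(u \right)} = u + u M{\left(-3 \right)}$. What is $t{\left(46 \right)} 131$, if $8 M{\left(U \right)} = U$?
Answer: $\frac{15065}{4} \approx 3766.3$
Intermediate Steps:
$M{\left(U \right)} = \frac{U}{8}$
$t{\left(u \right)} = \frac{5 u}{8}$ ($t{\left(u \right)} = u + u \frac{1}{8} \left(-3\right) = u + u \left(- \frac{3}{8}\right) = u - \frac{3 u}{8} = \frac{5 u}{8}$)
$t{\left(46 \right)} 131 = \frac{5}{8} \cdot 46 \cdot 131 = \frac{115}{4} \cdot 131 = \frac{15065}{4}$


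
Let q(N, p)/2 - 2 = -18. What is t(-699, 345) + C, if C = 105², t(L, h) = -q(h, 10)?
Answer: 11057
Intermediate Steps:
q(N, p) = -32 (q(N, p) = 4 + 2*(-18) = 4 - 36 = -32)
t(L, h) = 32 (t(L, h) = -1*(-32) = 32)
C = 11025
t(-699, 345) + C = 32 + 11025 = 11057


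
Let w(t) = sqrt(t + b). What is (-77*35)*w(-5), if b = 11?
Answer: -2695*sqrt(6) ≈ -6601.4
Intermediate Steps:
w(t) = sqrt(11 + t) (w(t) = sqrt(t + 11) = sqrt(11 + t))
(-77*35)*w(-5) = (-77*35)*sqrt(11 - 5) = -2695*sqrt(6)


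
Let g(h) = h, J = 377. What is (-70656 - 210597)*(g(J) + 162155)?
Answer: -45712612596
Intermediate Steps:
(-70656 - 210597)*(g(J) + 162155) = (-70656 - 210597)*(377 + 162155) = -281253*162532 = -45712612596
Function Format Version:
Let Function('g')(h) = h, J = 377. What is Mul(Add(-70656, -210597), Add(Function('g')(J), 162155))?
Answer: -45712612596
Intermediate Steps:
Mul(Add(-70656, -210597), Add(Function('g')(J), 162155)) = Mul(Add(-70656, -210597), Add(377, 162155)) = Mul(-281253, 162532) = -45712612596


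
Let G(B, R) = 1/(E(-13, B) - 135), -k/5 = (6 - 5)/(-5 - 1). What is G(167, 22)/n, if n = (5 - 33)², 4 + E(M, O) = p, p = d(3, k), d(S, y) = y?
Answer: -3/324968 ≈ -9.2317e-6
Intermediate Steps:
k = ⅚ (k = -5*(6 - 5)/(-5 - 1) = -5/(-6) = -5*(-1)/6 = -5*(-⅙) = ⅚ ≈ 0.83333)
p = ⅚ ≈ 0.83333
E(M, O) = -19/6 (E(M, O) = -4 + ⅚ = -19/6)
G(B, R) = -6/829 (G(B, R) = 1/(-19/6 - 135) = 1/(-829/6) = -6/829)
n = 784 (n = (-28)² = 784)
G(167, 22)/n = -6/829/784 = -6/829*1/784 = -3/324968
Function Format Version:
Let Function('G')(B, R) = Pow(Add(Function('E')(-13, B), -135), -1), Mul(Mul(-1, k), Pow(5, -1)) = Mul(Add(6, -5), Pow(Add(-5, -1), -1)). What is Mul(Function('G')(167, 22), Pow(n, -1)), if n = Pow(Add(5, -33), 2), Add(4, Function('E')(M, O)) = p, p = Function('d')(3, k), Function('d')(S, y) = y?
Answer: Rational(-3, 324968) ≈ -9.2317e-6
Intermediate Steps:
k = Rational(5, 6) (k = Mul(-5, Mul(Add(6, -5), Pow(Add(-5, -1), -1))) = Mul(-5, Mul(1, Pow(-6, -1))) = Mul(-5, Mul(1, Rational(-1, 6))) = Mul(-5, Rational(-1, 6)) = Rational(5, 6) ≈ 0.83333)
p = Rational(5, 6) ≈ 0.83333
Function('E')(M, O) = Rational(-19, 6) (Function('E')(M, O) = Add(-4, Rational(5, 6)) = Rational(-19, 6))
Function('G')(B, R) = Rational(-6, 829) (Function('G')(B, R) = Pow(Add(Rational(-19, 6), -135), -1) = Pow(Rational(-829, 6), -1) = Rational(-6, 829))
n = 784 (n = Pow(-28, 2) = 784)
Mul(Function('G')(167, 22), Pow(n, -1)) = Mul(Rational(-6, 829), Pow(784, -1)) = Mul(Rational(-6, 829), Rational(1, 784)) = Rational(-3, 324968)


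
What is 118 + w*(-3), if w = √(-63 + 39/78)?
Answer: 118 - 15*I*√10/2 ≈ 118.0 - 23.717*I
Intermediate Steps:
w = 5*I*√10/2 (w = √(-63 + 39*(1/78)) = √(-63 + ½) = √(-125/2) = 5*I*√10/2 ≈ 7.9057*I)
118 + w*(-3) = 118 + (5*I*√10/2)*(-3) = 118 - 15*I*√10/2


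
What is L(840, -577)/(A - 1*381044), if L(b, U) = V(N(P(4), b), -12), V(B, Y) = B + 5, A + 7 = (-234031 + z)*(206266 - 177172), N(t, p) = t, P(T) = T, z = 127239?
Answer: -3/1035795833 ≈ -2.8963e-9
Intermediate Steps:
A = -3107006455 (A = -7 + (-234031 + 127239)*(206266 - 177172) = -7 - 106792*29094 = -7 - 3107006448 = -3107006455)
V(B, Y) = 5 + B
L(b, U) = 9 (L(b, U) = 5 + 4 = 9)
L(840, -577)/(A - 1*381044) = 9/(-3107006455 - 1*381044) = 9/(-3107006455 - 381044) = 9/(-3107387499) = 9*(-1/3107387499) = -3/1035795833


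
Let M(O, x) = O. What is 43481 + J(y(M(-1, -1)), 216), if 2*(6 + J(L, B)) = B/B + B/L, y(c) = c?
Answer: 86735/2 ≈ 43368.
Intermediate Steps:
J(L, B) = -11/2 + B/(2*L) (J(L, B) = -6 + (B/B + B/L)/2 = -6 + (1 + B/L)/2 = -6 + (½ + B/(2*L)) = -11/2 + B/(2*L))
43481 + J(y(M(-1, -1)), 216) = 43481 + (½)*(216 - 11*(-1))/(-1) = 43481 + (½)*(-1)*(216 + 11) = 43481 + (½)*(-1)*227 = 43481 - 227/2 = 86735/2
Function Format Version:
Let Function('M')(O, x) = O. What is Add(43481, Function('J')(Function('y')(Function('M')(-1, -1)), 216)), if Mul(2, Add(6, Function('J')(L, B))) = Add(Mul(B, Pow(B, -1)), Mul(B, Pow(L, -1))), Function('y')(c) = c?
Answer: Rational(86735, 2) ≈ 43368.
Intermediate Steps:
Function('J')(L, B) = Add(Rational(-11, 2), Mul(Rational(1, 2), B, Pow(L, -1))) (Function('J')(L, B) = Add(-6, Mul(Rational(1, 2), Add(Mul(B, Pow(B, -1)), Mul(B, Pow(L, -1))))) = Add(-6, Mul(Rational(1, 2), Add(1, Mul(B, Pow(L, -1))))) = Add(-6, Add(Rational(1, 2), Mul(Rational(1, 2), B, Pow(L, -1)))) = Add(Rational(-11, 2), Mul(Rational(1, 2), B, Pow(L, -1))))
Add(43481, Function('J')(Function('y')(Function('M')(-1, -1)), 216)) = Add(43481, Mul(Rational(1, 2), Pow(-1, -1), Add(216, Mul(-11, -1)))) = Add(43481, Mul(Rational(1, 2), -1, Add(216, 11))) = Add(43481, Mul(Rational(1, 2), -1, 227)) = Add(43481, Rational(-227, 2)) = Rational(86735, 2)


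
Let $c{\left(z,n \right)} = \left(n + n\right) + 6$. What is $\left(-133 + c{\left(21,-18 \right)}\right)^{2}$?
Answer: $26569$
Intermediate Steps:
$c{\left(z,n \right)} = 6 + 2 n$ ($c{\left(z,n \right)} = 2 n + 6 = 6 + 2 n$)
$\left(-133 + c{\left(21,-18 \right)}\right)^{2} = \left(-133 + \left(6 + 2 \left(-18\right)\right)\right)^{2} = \left(-133 + \left(6 - 36\right)\right)^{2} = \left(-133 - 30\right)^{2} = \left(-163\right)^{2} = 26569$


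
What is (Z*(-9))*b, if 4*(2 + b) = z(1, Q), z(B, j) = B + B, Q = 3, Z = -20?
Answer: -270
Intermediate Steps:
z(B, j) = 2*B
b = -3/2 (b = -2 + (2*1)/4 = -2 + (¼)*2 = -2 + ½ = -3/2 ≈ -1.5000)
(Z*(-9))*b = -20*(-9)*(-3/2) = 180*(-3/2) = -270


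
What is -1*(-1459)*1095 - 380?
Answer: 1597225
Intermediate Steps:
-1*(-1459)*1095 - 380 = 1459*1095 - 380 = 1597605 - 380 = 1597225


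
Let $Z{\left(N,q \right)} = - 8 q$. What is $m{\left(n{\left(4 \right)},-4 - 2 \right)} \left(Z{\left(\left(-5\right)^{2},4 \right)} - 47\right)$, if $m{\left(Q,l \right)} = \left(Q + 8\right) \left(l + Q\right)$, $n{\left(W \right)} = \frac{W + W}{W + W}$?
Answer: $3555$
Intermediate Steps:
$n{\left(W \right)} = 1$ ($n{\left(W \right)} = \frac{2 W}{2 W} = 2 W \frac{1}{2 W} = 1$)
$m{\left(Q,l \right)} = \left(8 + Q\right) \left(Q + l\right)$
$m{\left(n{\left(4 \right)},-4 - 2 \right)} \left(Z{\left(\left(-5\right)^{2},4 \right)} - 47\right) = \left(1^{2} + 8 \cdot 1 + 8 \left(-4 - 2\right) + 1 \left(-4 - 2\right)\right) \left(\left(-8\right) 4 - 47\right) = \left(1 + 8 + 8 \left(-6\right) + 1 \left(-6\right)\right) \left(-32 - 47\right) = \left(1 + 8 - 48 - 6\right) \left(-79\right) = \left(-45\right) \left(-79\right) = 3555$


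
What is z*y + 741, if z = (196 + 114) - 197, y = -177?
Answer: -19260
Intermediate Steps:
z = 113 (z = 310 - 197 = 113)
z*y + 741 = 113*(-177) + 741 = -20001 + 741 = -19260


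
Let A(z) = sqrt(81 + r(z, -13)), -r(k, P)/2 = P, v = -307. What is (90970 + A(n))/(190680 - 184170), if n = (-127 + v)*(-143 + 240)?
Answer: 9097/651 + sqrt(107)/6510 ≈ 13.975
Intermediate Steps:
n = -42098 (n = (-127 - 307)*(-143 + 240) = -434*97 = -42098)
r(k, P) = -2*P
A(z) = sqrt(107) (A(z) = sqrt(81 - 2*(-13)) = sqrt(81 + 26) = sqrt(107))
(90970 + A(n))/(190680 - 184170) = (90970 + sqrt(107))/(190680 - 184170) = (90970 + sqrt(107))/6510 = (90970 + sqrt(107))*(1/6510) = 9097/651 + sqrt(107)/6510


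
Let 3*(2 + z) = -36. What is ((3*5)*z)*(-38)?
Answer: 7980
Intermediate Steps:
z = -14 (z = -2 + (⅓)*(-36) = -2 - 12 = -14)
((3*5)*z)*(-38) = ((3*5)*(-14))*(-38) = (15*(-14))*(-38) = -210*(-38) = 7980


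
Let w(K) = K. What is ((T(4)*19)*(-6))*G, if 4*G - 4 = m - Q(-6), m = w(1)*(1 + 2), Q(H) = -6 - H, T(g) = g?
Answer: -798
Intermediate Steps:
m = 3 (m = 1*(1 + 2) = 1*3 = 3)
G = 7/4 (G = 1 + (3 - (-6 - 1*(-6)))/4 = 1 + (3 - (-6 + 6))/4 = 1 + (3 - 1*0)/4 = 1 + (3 + 0)/4 = 1 + (¼)*3 = 1 + ¾ = 7/4 ≈ 1.7500)
((T(4)*19)*(-6))*G = ((4*19)*(-6))*(7/4) = (76*(-6))*(7/4) = -456*7/4 = -798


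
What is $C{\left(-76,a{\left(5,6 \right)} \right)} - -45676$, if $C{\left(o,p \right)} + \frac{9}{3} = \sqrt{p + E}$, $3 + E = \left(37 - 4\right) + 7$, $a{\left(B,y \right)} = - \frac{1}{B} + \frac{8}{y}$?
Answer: $45673 + \frac{2 \sqrt{2145}}{15} \approx 45679.0$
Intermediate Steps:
$E = 37$ ($E = -3 + \left(\left(37 - 4\right) + 7\right) = -3 + \left(33 + 7\right) = -3 + 40 = 37$)
$C{\left(o,p \right)} = -3 + \sqrt{37 + p}$ ($C{\left(o,p \right)} = -3 + \sqrt{p + 37} = -3 + \sqrt{37 + p}$)
$C{\left(-76,a{\left(5,6 \right)} \right)} - -45676 = \left(-3 + \sqrt{37 + \left(- \frac{1}{5} + \frac{8}{6}\right)}\right) - -45676 = \left(-3 + \sqrt{37 + \left(\left(-1\right) \frac{1}{5} + 8 \cdot \frac{1}{6}\right)}\right) + 45676 = \left(-3 + \sqrt{37 + \left(- \frac{1}{5} + \frac{4}{3}\right)}\right) + 45676 = \left(-3 + \sqrt{37 + \frac{17}{15}}\right) + 45676 = \left(-3 + \sqrt{\frac{572}{15}}\right) + 45676 = \left(-3 + \frac{2 \sqrt{2145}}{15}\right) + 45676 = 45673 + \frac{2 \sqrt{2145}}{15}$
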